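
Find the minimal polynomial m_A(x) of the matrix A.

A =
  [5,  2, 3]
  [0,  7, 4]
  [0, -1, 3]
x^3 - 15*x^2 + 75*x - 125

The characteristic polynomial is χ_A(x) = (x - 5)^3, so the eigenvalues are known. The minimal polynomial is
  m_A(x) = Π_λ (x − λ)^{k_λ}
where k_λ is the size of the *largest* Jordan block for λ (equivalently, the smallest k with (A − λI)^k v = 0 for every generalised eigenvector v of λ).

  λ = 5: largest Jordan block has size 3, contributing (x − 5)^3

So m_A(x) = (x - 5)^3 = x^3 - 15*x^2 + 75*x - 125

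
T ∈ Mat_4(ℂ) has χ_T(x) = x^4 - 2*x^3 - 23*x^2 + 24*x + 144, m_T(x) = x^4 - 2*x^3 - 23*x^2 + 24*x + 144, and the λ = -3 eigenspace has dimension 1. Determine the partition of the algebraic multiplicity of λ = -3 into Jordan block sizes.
Block sizes for λ = -3: [2]

Step 1 — from the characteristic polynomial, algebraic multiplicity of λ = -3 is 2. From dim ker(T − (-3)·I) = 1, there are exactly 1 Jordan blocks for λ = -3.
Step 2 — from the minimal polynomial, the factor (x + 3)^2 tells us the largest block for λ = -3 has size 2.
Step 3 — with total size 2, 1 blocks, and largest block 2, the block sizes (in nonincreasing order) are [2].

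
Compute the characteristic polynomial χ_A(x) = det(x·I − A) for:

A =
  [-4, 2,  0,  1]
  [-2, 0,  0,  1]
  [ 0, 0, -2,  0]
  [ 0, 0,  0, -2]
x^4 + 8*x^3 + 24*x^2 + 32*x + 16

Expanding det(x·I − A) (e.g. by cofactor expansion or by noting that A is similar to its Jordan form J, which has the same characteristic polynomial as A) gives
  χ_A(x) = x^4 + 8*x^3 + 24*x^2 + 32*x + 16
which factors as (x + 2)^4. The eigenvalues (with algebraic multiplicities) are λ = -2 with multiplicity 4.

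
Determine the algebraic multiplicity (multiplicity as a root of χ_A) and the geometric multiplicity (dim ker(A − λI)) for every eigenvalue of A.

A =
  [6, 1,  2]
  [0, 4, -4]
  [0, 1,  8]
λ = 6: alg = 3, geom = 2

Step 1 — factor the characteristic polynomial to read off the algebraic multiplicities:
  χ_A(x) = (x - 6)^3

Step 2 — compute geometric multiplicities via the rank-nullity identity g(λ) = n − rank(A − λI):
  rank(A − (6)·I) = 1, so dim ker(A − (6)·I) = n − 1 = 2

Summary:
  λ = 6: algebraic multiplicity = 3, geometric multiplicity = 2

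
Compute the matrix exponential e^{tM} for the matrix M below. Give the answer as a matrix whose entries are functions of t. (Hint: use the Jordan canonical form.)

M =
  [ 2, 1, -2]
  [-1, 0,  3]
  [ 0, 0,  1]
e^{tM} =
  [t*exp(t) + exp(t), t*exp(t), t^2*exp(t)/2 - 2*t*exp(t)]
  [-t*exp(t), -t*exp(t) + exp(t), -t^2*exp(t)/2 + 3*t*exp(t)]
  [0, 0, exp(t)]

Strategy: write M = P · J · P⁻¹ where J is a Jordan canonical form, so e^{tM} = P · e^{tJ} · P⁻¹, and e^{tJ} can be computed block-by-block.

M has Jordan form
J =
  [1, 1, 0]
  [0, 1, 1]
  [0, 0, 1]
(up to reordering of blocks).

Per-block formulas:
  For a 3×3 Jordan block J_3(1): exp(t · J_3(1)) = e^(1t)·(I + t·N + (t^2/2)·N^2), where N is the 3×3 nilpotent shift.

After assembling e^{tJ} and conjugating by P, we get:

e^{tM} =
  [t*exp(t) + exp(t), t*exp(t), t^2*exp(t)/2 - 2*t*exp(t)]
  [-t*exp(t), -t*exp(t) + exp(t), -t^2*exp(t)/2 + 3*t*exp(t)]
  [0, 0, exp(t)]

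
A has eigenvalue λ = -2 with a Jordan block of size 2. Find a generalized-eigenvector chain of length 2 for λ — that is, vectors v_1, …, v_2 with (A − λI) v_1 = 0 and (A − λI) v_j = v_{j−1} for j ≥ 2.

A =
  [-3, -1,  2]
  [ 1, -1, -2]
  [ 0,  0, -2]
A Jordan chain for λ = -2 of length 2:
v_1 = (-1, 1, 0)ᵀ
v_2 = (1, 0, 0)ᵀ

Let N = A − (-2)·I. We want v_2 with N^2 v_2 = 0 but N^1 v_2 ≠ 0; then v_{j-1} := N · v_j for j = 2, …, 2.

Pick v_2 = (1, 0, 0)ᵀ.
Then v_1 = N · v_2 = (-1, 1, 0)ᵀ.

Sanity check: (A − (-2)·I) v_1 = (0, 0, 0)ᵀ = 0. ✓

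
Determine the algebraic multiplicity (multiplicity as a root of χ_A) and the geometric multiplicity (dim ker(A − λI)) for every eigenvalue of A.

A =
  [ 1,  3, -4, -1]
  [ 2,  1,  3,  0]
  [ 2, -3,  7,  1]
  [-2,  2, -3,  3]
λ = 3: alg = 4, geom = 2

Step 1 — factor the characteristic polynomial to read off the algebraic multiplicities:
  χ_A(x) = (x - 3)^4

Step 2 — compute geometric multiplicities via the rank-nullity identity g(λ) = n − rank(A − λI):
  rank(A − (3)·I) = 2, so dim ker(A − (3)·I) = n − 2 = 2

Summary:
  λ = 3: algebraic multiplicity = 4, geometric multiplicity = 2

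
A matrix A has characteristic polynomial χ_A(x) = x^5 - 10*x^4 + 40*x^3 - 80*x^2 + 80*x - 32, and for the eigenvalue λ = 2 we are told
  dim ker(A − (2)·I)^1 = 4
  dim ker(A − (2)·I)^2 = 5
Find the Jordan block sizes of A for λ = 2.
Block sizes for λ = 2: [2, 1, 1, 1]

From the dimensions of kernels of powers, the number of Jordan blocks of size at least j is d_j − d_{j−1} where d_j = dim ker(N^j) (with d_0 = 0). Computing the differences gives [4, 1].
The number of blocks of size exactly k is (#blocks of size ≥ k) − (#blocks of size ≥ k + 1), so the partition is: 3 block(s) of size 1, 1 block(s) of size 2.
In nonincreasing order the block sizes are [2, 1, 1, 1].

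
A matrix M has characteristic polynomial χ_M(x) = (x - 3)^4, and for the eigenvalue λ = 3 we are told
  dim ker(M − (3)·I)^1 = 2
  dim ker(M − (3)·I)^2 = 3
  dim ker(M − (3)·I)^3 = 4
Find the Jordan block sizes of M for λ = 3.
Block sizes for λ = 3: [3, 1]

From the dimensions of kernels of powers, the number of Jordan blocks of size at least j is d_j − d_{j−1} where d_j = dim ker(N^j) (with d_0 = 0). Computing the differences gives [2, 1, 1].
The number of blocks of size exactly k is (#blocks of size ≥ k) − (#blocks of size ≥ k + 1), so the partition is: 1 block(s) of size 1, 1 block(s) of size 3.
In nonincreasing order the block sizes are [3, 1].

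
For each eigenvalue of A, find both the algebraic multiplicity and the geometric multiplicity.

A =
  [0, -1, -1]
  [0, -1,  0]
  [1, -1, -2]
λ = -1: alg = 3, geom = 2

Step 1 — factor the characteristic polynomial to read off the algebraic multiplicities:
  χ_A(x) = (x + 1)^3

Step 2 — compute geometric multiplicities via the rank-nullity identity g(λ) = n − rank(A − λI):
  rank(A − (-1)·I) = 1, so dim ker(A − (-1)·I) = n − 1 = 2

Summary:
  λ = -1: algebraic multiplicity = 3, geometric multiplicity = 2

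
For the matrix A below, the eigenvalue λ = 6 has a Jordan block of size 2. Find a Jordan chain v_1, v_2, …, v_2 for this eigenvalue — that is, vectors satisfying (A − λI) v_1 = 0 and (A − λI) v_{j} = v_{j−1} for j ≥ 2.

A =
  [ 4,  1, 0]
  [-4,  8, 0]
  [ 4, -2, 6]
A Jordan chain for λ = 6 of length 2:
v_1 = (-2, -4, 4)ᵀ
v_2 = (1, 0, 0)ᵀ

Let N = A − (6)·I. We want v_2 with N^2 v_2 = 0 but N^1 v_2 ≠ 0; then v_{j-1} := N · v_j for j = 2, …, 2.

Pick v_2 = (1, 0, 0)ᵀ.
Then v_1 = N · v_2 = (-2, -4, 4)ᵀ.

Sanity check: (A − (6)·I) v_1 = (0, 0, 0)ᵀ = 0. ✓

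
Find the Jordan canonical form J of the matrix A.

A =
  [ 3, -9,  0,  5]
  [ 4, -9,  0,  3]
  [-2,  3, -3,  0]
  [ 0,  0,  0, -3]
J_3(-3) ⊕ J_1(-3)

The characteristic polynomial is
  det(x·I − A) = x^4 + 12*x^3 + 54*x^2 + 108*x + 81 = (x + 3)^4

Eigenvalues and multiplicities (the geometric multiplicity of λ is n − rank(A − λI), which equals the number of Jordan blocks for λ):
  λ = -3: algebraic multiplicity = 4, geometric multiplicity = 2

Determining the block sizes for each eigenvalue:
  λ = -3: with am = 4 and gm = 2, the partition is not yet determined (e.g. several partitions of 4 into 2 parts exist). Let N = A − (-3)·I. Computing rank(N^1) = 2, rank(N^2) = 1, rank(N^3) = 0; the number of blocks of size ≥ j is rank(N^{j−1}) − rank(N^j), giving [2, 1, 1]. So we have 1 block(s) of size 3, 1 block(s) of size 1 → block sizes [3, 1]

Assembling the blocks gives a Jordan form
J =
  [-3,  1,  0,  0]
  [ 0, -3,  1,  0]
  [ 0,  0, -3,  0]
  [ 0,  0,  0, -3]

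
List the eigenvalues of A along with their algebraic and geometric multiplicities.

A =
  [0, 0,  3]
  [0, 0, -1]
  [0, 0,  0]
λ = 0: alg = 3, geom = 2

Step 1 — factor the characteristic polynomial to read off the algebraic multiplicities:
  χ_A(x) = x^3

Step 2 — compute geometric multiplicities via the rank-nullity identity g(λ) = n − rank(A − λI):
  rank(A − (0)·I) = 1, so dim ker(A − (0)·I) = n − 1 = 2

Summary:
  λ = 0: algebraic multiplicity = 3, geometric multiplicity = 2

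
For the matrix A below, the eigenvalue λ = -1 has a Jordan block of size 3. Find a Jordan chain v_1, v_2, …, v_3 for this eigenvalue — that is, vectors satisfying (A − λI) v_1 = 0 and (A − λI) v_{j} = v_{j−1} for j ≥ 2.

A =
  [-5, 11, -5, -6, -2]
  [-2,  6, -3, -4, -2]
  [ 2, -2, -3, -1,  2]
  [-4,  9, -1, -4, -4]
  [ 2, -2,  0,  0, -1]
A Jordan chain for λ = -1 of length 3:
v_1 = (1, 1, -1, 2, 0)ᵀ
v_2 = (3, 3, 2, 1, 2)ᵀ
v_3 = (2, 1, 0, 0, 0)ᵀ

Let N = A − (-1)·I. We want v_3 with N^3 v_3 = 0 but N^2 v_3 ≠ 0; then v_{j-1} := N · v_j for j = 3, …, 2.

Pick v_3 = (2, 1, 0, 0, 0)ᵀ.
Then v_2 = N · v_3 = (3, 3, 2, 1, 2)ᵀ.
Then v_1 = N · v_2 = (1, 1, -1, 2, 0)ᵀ.

Sanity check: (A − (-1)·I) v_1 = (0, 0, 0, 0, 0)ᵀ = 0. ✓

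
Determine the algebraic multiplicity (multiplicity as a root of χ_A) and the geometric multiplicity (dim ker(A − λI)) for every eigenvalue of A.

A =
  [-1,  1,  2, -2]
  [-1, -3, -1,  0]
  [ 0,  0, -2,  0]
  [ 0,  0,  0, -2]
λ = -2: alg = 4, geom = 2

Step 1 — factor the characteristic polynomial to read off the algebraic multiplicities:
  χ_A(x) = (x + 2)^4

Step 2 — compute geometric multiplicities via the rank-nullity identity g(λ) = n − rank(A − λI):
  rank(A − (-2)·I) = 2, so dim ker(A − (-2)·I) = n − 2 = 2

Summary:
  λ = -2: algebraic multiplicity = 4, geometric multiplicity = 2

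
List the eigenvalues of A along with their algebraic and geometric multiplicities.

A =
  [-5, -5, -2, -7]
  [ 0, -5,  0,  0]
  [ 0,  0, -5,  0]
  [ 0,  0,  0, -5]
λ = -5: alg = 4, geom = 3

Step 1 — factor the characteristic polynomial to read off the algebraic multiplicities:
  χ_A(x) = (x + 5)^4

Step 2 — compute geometric multiplicities via the rank-nullity identity g(λ) = n − rank(A − λI):
  rank(A − (-5)·I) = 1, so dim ker(A − (-5)·I) = n − 1 = 3

Summary:
  λ = -5: algebraic multiplicity = 4, geometric multiplicity = 3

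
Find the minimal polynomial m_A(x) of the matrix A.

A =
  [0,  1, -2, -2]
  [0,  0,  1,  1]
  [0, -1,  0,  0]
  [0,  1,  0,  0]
x^3

The characteristic polynomial is χ_A(x) = x^4, so the eigenvalues are known. The minimal polynomial is
  m_A(x) = Π_λ (x − λ)^{k_λ}
where k_λ is the size of the *largest* Jordan block for λ (equivalently, the smallest k with (A − λI)^k v = 0 for every generalised eigenvector v of λ).

  λ = 0: largest Jordan block has size 3, contributing (x − 0)^3

So m_A(x) = x^3 = x^3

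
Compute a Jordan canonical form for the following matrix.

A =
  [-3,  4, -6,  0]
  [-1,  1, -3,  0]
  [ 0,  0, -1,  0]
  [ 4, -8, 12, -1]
J_2(-1) ⊕ J_1(-1) ⊕ J_1(-1)

The characteristic polynomial is
  det(x·I − A) = x^4 + 4*x^3 + 6*x^2 + 4*x + 1 = (x + 1)^4

Eigenvalues and multiplicities (the geometric multiplicity of λ is n − rank(A − λI), which equals the number of Jordan blocks for λ):
  λ = -1: algebraic multiplicity = 4, geometric multiplicity = 3

Determining the block sizes for each eigenvalue:
  λ = -1: 3 blocks summing to 4 forces exactly one block of size 2 and the rest size 1 → block sizes [2, 1, 1]

Assembling the blocks gives a Jordan form
J =
  [-1,  1,  0,  0]
  [ 0, -1,  0,  0]
  [ 0,  0, -1,  0]
  [ 0,  0,  0, -1]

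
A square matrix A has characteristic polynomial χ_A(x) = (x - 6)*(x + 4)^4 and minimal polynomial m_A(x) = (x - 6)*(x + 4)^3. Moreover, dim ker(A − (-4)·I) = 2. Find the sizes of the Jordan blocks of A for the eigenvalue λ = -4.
Block sizes for λ = -4: [3, 1]

Step 1 — from the characteristic polynomial, algebraic multiplicity of λ = -4 is 4. From dim ker(A − (-4)·I) = 2, there are exactly 2 Jordan blocks for λ = -4.
Step 2 — from the minimal polynomial, the factor (x + 4)^3 tells us the largest block for λ = -4 has size 3.
Step 3 — with total size 4, 2 blocks, and largest block 3, the block sizes (in nonincreasing order) are [3, 1].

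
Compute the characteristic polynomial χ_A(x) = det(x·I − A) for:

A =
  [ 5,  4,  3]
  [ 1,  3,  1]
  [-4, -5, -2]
x^3 - 6*x^2 + 12*x - 8

Expanding det(x·I − A) (e.g. by cofactor expansion or by noting that A is similar to its Jordan form J, which has the same characteristic polynomial as A) gives
  χ_A(x) = x^3 - 6*x^2 + 12*x - 8
which factors as (x - 2)^3. The eigenvalues (with algebraic multiplicities) are λ = 2 with multiplicity 3.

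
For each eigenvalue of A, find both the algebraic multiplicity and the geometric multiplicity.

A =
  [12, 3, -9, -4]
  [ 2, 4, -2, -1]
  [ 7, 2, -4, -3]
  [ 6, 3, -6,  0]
λ = 3: alg = 4, geom = 2

Step 1 — factor the characteristic polynomial to read off the algebraic multiplicities:
  χ_A(x) = (x - 3)^4

Step 2 — compute geometric multiplicities via the rank-nullity identity g(λ) = n − rank(A − λI):
  rank(A − (3)·I) = 2, so dim ker(A − (3)·I) = n − 2 = 2

Summary:
  λ = 3: algebraic multiplicity = 4, geometric multiplicity = 2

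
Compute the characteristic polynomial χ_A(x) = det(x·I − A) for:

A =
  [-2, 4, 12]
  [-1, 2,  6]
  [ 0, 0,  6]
x^3 - 6*x^2

Expanding det(x·I − A) (e.g. by cofactor expansion or by noting that A is similar to its Jordan form J, which has the same characteristic polynomial as A) gives
  χ_A(x) = x^3 - 6*x^2
which factors as x^2*(x - 6). The eigenvalues (with algebraic multiplicities) are λ = 0 with multiplicity 2, λ = 6 with multiplicity 1.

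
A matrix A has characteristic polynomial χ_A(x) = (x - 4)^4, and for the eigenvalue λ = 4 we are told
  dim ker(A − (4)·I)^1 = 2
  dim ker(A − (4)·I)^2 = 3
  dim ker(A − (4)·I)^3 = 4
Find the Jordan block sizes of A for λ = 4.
Block sizes for λ = 4: [3, 1]

From the dimensions of kernels of powers, the number of Jordan blocks of size at least j is d_j − d_{j−1} where d_j = dim ker(N^j) (with d_0 = 0). Computing the differences gives [2, 1, 1].
The number of blocks of size exactly k is (#blocks of size ≥ k) − (#blocks of size ≥ k + 1), so the partition is: 1 block(s) of size 1, 1 block(s) of size 3.
In nonincreasing order the block sizes are [3, 1].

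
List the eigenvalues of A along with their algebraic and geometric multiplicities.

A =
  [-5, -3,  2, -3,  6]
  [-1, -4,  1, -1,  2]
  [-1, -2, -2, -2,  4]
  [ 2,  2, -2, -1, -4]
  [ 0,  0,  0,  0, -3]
λ = -3: alg = 5, geom = 3

Step 1 — factor the characteristic polynomial to read off the algebraic multiplicities:
  χ_A(x) = (x + 3)^5

Step 2 — compute geometric multiplicities via the rank-nullity identity g(λ) = n − rank(A − λI):
  rank(A − (-3)·I) = 2, so dim ker(A − (-3)·I) = n − 2 = 3

Summary:
  λ = -3: algebraic multiplicity = 5, geometric multiplicity = 3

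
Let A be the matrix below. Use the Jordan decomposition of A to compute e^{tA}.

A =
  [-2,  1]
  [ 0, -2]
e^{tA} =
  [exp(-2*t), t*exp(-2*t)]
  [0, exp(-2*t)]

Strategy: write A = P · J · P⁻¹ where J is a Jordan canonical form, so e^{tA} = P · e^{tJ} · P⁻¹, and e^{tJ} can be computed block-by-block.

A has Jordan form
J =
  [-2,  1]
  [ 0, -2]
(up to reordering of blocks).

Per-block formulas:
  For a 2×2 Jordan block J_2(-2): exp(t · J_2(-2)) = e^(-2t)·(I + t·N), where N is the 2×2 nilpotent shift.

After assembling e^{tJ} and conjugating by P, we get:

e^{tA} =
  [exp(-2*t), t*exp(-2*t)]
  [0, exp(-2*t)]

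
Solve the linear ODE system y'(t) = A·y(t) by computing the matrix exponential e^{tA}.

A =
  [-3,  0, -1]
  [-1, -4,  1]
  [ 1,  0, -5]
e^{tA} =
  [t*exp(-4*t) + exp(-4*t), 0, -t*exp(-4*t)]
  [-t*exp(-4*t), exp(-4*t), t*exp(-4*t)]
  [t*exp(-4*t), 0, -t*exp(-4*t) + exp(-4*t)]

Strategy: write A = P · J · P⁻¹ where J is a Jordan canonical form, so e^{tA} = P · e^{tJ} · P⁻¹, and e^{tJ} can be computed block-by-block.

A has Jordan form
J =
  [-4,  1,  0]
  [ 0, -4,  0]
  [ 0,  0, -4]
(up to reordering of blocks).

Per-block formulas:
  For a 2×2 Jordan block J_2(-4): exp(t · J_2(-4)) = e^(-4t)·(I + t·N), where N is the 2×2 nilpotent shift.
  For a 1×1 block at λ = -4: exp(t · [-4]) = [e^(-4t)].

After assembling e^{tJ} and conjugating by P, we get:

e^{tA} =
  [t*exp(-4*t) + exp(-4*t), 0, -t*exp(-4*t)]
  [-t*exp(-4*t), exp(-4*t), t*exp(-4*t)]
  [t*exp(-4*t), 0, -t*exp(-4*t) + exp(-4*t)]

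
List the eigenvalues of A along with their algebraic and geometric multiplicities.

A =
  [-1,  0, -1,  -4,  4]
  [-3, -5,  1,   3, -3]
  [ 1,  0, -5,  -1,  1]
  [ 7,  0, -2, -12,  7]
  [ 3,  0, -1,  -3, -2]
λ = -5: alg = 5, geom = 3

Step 1 — factor the characteristic polynomial to read off the algebraic multiplicities:
  χ_A(x) = (x + 5)^5

Step 2 — compute geometric multiplicities via the rank-nullity identity g(λ) = n − rank(A − λI):
  rank(A − (-5)·I) = 2, so dim ker(A − (-5)·I) = n − 2 = 3

Summary:
  λ = -5: algebraic multiplicity = 5, geometric multiplicity = 3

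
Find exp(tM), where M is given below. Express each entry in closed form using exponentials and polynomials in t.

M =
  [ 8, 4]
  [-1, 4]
e^{tM} =
  [2*t*exp(6*t) + exp(6*t), 4*t*exp(6*t)]
  [-t*exp(6*t), -2*t*exp(6*t) + exp(6*t)]

Strategy: write M = P · J · P⁻¹ where J is a Jordan canonical form, so e^{tM} = P · e^{tJ} · P⁻¹, and e^{tJ} can be computed block-by-block.

M has Jordan form
J =
  [6, 1]
  [0, 6]
(up to reordering of blocks).

Per-block formulas:
  For a 2×2 Jordan block J_2(6): exp(t · J_2(6)) = e^(6t)·(I + t·N), where N is the 2×2 nilpotent shift.

After assembling e^{tJ} and conjugating by P, we get:

e^{tM} =
  [2*t*exp(6*t) + exp(6*t), 4*t*exp(6*t)]
  [-t*exp(6*t), -2*t*exp(6*t) + exp(6*t)]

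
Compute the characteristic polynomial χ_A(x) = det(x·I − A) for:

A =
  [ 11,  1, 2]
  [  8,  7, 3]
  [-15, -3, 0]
x^3 - 18*x^2 + 108*x - 216

Expanding det(x·I − A) (e.g. by cofactor expansion or by noting that A is similar to its Jordan form J, which has the same characteristic polynomial as A) gives
  χ_A(x) = x^3 - 18*x^2 + 108*x - 216
which factors as (x - 6)^3. The eigenvalues (with algebraic multiplicities) are λ = 6 with multiplicity 3.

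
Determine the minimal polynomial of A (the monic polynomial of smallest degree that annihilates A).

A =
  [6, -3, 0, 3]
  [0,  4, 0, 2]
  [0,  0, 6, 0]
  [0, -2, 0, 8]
x^2 - 12*x + 36

The characteristic polynomial is χ_A(x) = (x - 6)^4, so the eigenvalues are known. The minimal polynomial is
  m_A(x) = Π_λ (x − λ)^{k_λ}
where k_λ is the size of the *largest* Jordan block for λ (equivalently, the smallest k with (A − λI)^k v = 0 for every generalised eigenvector v of λ).

  λ = 6: largest Jordan block has size 2, contributing (x − 6)^2

So m_A(x) = (x - 6)^2 = x^2 - 12*x + 36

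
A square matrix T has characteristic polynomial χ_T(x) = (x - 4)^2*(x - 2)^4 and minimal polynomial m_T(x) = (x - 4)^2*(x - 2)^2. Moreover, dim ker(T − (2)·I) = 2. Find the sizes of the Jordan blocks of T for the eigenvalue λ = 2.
Block sizes for λ = 2: [2, 2]

Step 1 — from the characteristic polynomial, algebraic multiplicity of λ = 2 is 4. From dim ker(T − (2)·I) = 2, there are exactly 2 Jordan blocks for λ = 2.
Step 2 — from the minimal polynomial, the factor (x − 2)^2 tells us the largest block for λ = 2 has size 2.
Step 3 — with total size 4, 2 blocks, and largest block 2, the block sizes (in nonincreasing order) are [2, 2].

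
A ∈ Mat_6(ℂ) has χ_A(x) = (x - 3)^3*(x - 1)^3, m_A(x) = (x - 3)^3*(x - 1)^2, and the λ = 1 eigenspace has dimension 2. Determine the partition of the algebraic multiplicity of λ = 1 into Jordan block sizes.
Block sizes for λ = 1: [2, 1]

Step 1 — from the characteristic polynomial, algebraic multiplicity of λ = 1 is 3. From dim ker(A − (1)·I) = 2, there are exactly 2 Jordan blocks for λ = 1.
Step 2 — from the minimal polynomial, the factor (x − 1)^2 tells us the largest block for λ = 1 has size 2.
Step 3 — with total size 3, 2 blocks, and largest block 2, the block sizes (in nonincreasing order) are [2, 1].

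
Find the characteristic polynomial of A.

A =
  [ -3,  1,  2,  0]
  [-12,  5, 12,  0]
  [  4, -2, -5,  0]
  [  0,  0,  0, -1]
x^4 + 4*x^3 + 6*x^2 + 4*x + 1

Expanding det(x·I − A) (e.g. by cofactor expansion or by noting that A is similar to its Jordan form J, which has the same characteristic polynomial as A) gives
  χ_A(x) = x^4 + 4*x^3 + 6*x^2 + 4*x + 1
which factors as (x + 1)^4. The eigenvalues (with algebraic multiplicities) are λ = -1 with multiplicity 4.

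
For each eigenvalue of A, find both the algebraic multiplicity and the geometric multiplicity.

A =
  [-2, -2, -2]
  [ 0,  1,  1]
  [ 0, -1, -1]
λ = -2: alg = 1, geom = 1; λ = 0: alg = 2, geom = 1

Step 1 — factor the characteristic polynomial to read off the algebraic multiplicities:
  χ_A(x) = x^2*(x + 2)

Step 2 — compute geometric multiplicities via the rank-nullity identity g(λ) = n − rank(A − λI):
  rank(A − (-2)·I) = 2, so dim ker(A − (-2)·I) = n − 2 = 1
  rank(A − (0)·I) = 2, so dim ker(A − (0)·I) = n − 2 = 1

Summary:
  λ = -2: algebraic multiplicity = 1, geometric multiplicity = 1
  λ = 0: algebraic multiplicity = 2, geometric multiplicity = 1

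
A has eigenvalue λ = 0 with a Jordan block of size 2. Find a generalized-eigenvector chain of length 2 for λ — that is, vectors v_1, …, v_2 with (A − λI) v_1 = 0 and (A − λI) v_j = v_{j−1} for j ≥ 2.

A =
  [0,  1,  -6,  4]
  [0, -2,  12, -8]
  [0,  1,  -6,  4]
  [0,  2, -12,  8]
A Jordan chain for λ = 0 of length 2:
v_1 = (1, -2, 1, 2)ᵀ
v_2 = (0, 1, 0, 0)ᵀ

Let N = A − (0)·I. We want v_2 with N^2 v_2 = 0 but N^1 v_2 ≠ 0; then v_{j-1} := N · v_j for j = 2, …, 2.

Pick v_2 = (0, 1, 0, 0)ᵀ.
Then v_1 = N · v_2 = (1, -2, 1, 2)ᵀ.

Sanity check: (A − (0)·I) v_1 = (0, 0, 0, 0)ᵀ = 0. ✓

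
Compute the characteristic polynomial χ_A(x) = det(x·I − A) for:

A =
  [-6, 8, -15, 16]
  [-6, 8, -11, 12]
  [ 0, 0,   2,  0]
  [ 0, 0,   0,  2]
x^4 - 6*x^3 + 12*x^2 - 8*x

Expanding det(x·I − A) (e.g. by cofactor expansion or by noting that A is similar to its Jordan form J, which has the same characteristic polynomial as A) gives
  χ_A(x) = x^4 - 6*x^3 + 12*x^2 - 8*x
which factors as x*(x - 2)^3. The eigenvalues (with algebraic multiplicities) are λ = 0 with multiplicity 1, λ = 2 with multiplicity 3.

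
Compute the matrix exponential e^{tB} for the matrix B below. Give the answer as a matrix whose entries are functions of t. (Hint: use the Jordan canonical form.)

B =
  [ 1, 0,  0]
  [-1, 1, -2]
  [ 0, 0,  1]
e^{tB} =
  [exp(t), 0, 0]
  [-t*exp(t), exp(t), -2*t*exp(t)]
  [0, 0, exp(t)]

Strategy: write B = P · J · P⁻¹ where J is a Jordan canonical form, so e^{tB} = P · e^{tJ} · P⁻¹, and e^{tJ} can be computed block-by-block.

B has Jordan form
J =
  [1, 1, 0]
  [0, 1, 0]
  [0, 0, 1]
(up to reordering of blocks).

Per-block formulas:
  For a 1×1 block at λ = 1: exp(t · [1]) = [e^(1t)].
  For a 2×2 Jordan block J_2(1): exp(t · J_2(1)) = e^(1t)·(I + t·N), where N is the 2×2 nilpotent shift.

After assembling e^{tJ} and conjugating by P, we get:

e^{tB} =
  [exp(t), 0, 0]
  [-t*exp(t), exp(t), -2*t*exp(t)]
  [0, 0, exp(t)]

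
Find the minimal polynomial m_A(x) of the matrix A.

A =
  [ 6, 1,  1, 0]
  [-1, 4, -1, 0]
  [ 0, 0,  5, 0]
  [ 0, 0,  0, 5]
x^2 - 10*x + 25

The characteristic polynomial is χ_A(x) = (x - 5)^4, so the eigenvalues are known. The minimal polynomial is
  m_A(x) = Π_λ (x − λ)^{k_λ}
where k_λ is the size of the *largest* Jordan block for λ (equivalently, the smallest k with (A − λI)^k v = 0 for every generalised eigenvector v of λ).

  λ = 5: largest Jordan block has size 2, contributing (x − 5)^2

So m_A(x) = (x - 5)^2 = x^2 - 10*x + 25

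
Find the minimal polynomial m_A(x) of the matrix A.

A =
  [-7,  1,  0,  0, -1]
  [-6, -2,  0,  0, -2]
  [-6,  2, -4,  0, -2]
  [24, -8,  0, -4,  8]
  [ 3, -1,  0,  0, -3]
x^2 + 8*x + 16

The characteristic polynomial is χ_A(x) = (x + 4)^5, so the eigenvalues are known. The minimal polynomial is
  m_A(x) = Π_λ (x − λ)^{k_λ}
where k_λ is the size of the *largest* Jordan block for λ (equivalently, the smallest k with (A − λI)^k v = 0 for every generalised eigenvector v of λ).

  λ = -4: largest Jordan block has size 2, contributing (x + 4)^2

So m_A(x) = (x + 4)^2 = x^2 + 8*x + 16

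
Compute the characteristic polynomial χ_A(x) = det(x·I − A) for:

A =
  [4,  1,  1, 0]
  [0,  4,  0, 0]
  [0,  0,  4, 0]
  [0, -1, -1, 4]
x^4 - 16*x^3 + 96*x^2 - 256*x + 256

Expanding det(x·I − A) (e.g. by cofactor expansion or by noting that A is similar to its Jordan form J, which has the same characteristic polynomial as A) gives
  χ_A(x) = x^4 - 16*x^3 + 96*x^2 - 256*x + 256
which factors as (x - 4)^4. The eigenvalues (with algebraic multiplicities) are λ = 4 with multiplicity 4.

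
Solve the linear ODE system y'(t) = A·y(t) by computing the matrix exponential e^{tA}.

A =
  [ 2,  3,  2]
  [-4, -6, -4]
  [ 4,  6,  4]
e^{tA} =
  [2*t + 1, 3*t, 2*t]
  [-4*t, 1 - 6*t, -4*t]
  [4*t, 6*t, 4*t + 1]

Strategy: write A = P · J · P⁻¹ where J is a Jordan canonical form, so e^{tA} = P · e^{tJ} · P⁻¹, and e^{tJ} can be computed block-by-block.

A has Jordan form
J =
  [0, 1, 0]
  [0, 0, 0]
  [0, 0, 0]
(up to reordering of blocks).

Per-block formulas:
  For a 1×1 block at λ = 0: exp(t · [0]) = [e^(0t)].
  For a 2×2 Jordan block J_2(0): exp(t · J_2(0)) = e^(0t)·(I + t·N), where N is the 2×2 nilpotent shift.

After assembling e^{tJ} and conjugating by P, we get:

e^{tA} =
  [2*t + 1, 3*t, 2*t]
  [-4*t, 1 - 6*t, -4*t]
  [4*t, 6*t, 4*t + 1]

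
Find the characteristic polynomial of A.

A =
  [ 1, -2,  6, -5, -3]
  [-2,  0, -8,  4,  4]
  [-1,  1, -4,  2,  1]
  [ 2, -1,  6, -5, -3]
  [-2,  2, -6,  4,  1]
x^5 + 7*x^4 + 19*x^3 + 25*x^2 + 16*x + 4

Expanding det(x·I − A) (e.g. by cofactor expansion or by noting that A is similar to its Jordan form J, which has the same characteristic polynomial as A) gives
  χ_A(x) = x^5 + 7*x^4 + 19*x^3 + 25*x^2 + 16*x + 4
which factors as (x + 1)^3*(x + 2)^2. The eigenvalues (with algebraic multiplicities) are λ = -2 with multiplicity 2, λ = -1 with multiplicity 3.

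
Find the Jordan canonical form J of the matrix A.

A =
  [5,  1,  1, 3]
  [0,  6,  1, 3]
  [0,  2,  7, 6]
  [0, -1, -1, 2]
J_2(5) ⊕ J_1(5) ⊕ J_1(5)

The characteristic polynomial is
  det(x·I − A) = x^4 - 20*x^3 + 150*x^2 - 500*x + 625 = (x - 5)^4

Eigenvalues and multiplicities (the geometric multiplicity of λ is n − rank(A − λI), which equals the number of Jordan blocks for λ):
  λ = 5: algebraic multiplicity = 4, geometric multiplicity = 3

Determining the block sizes for each eigenvalue:
  λ = 5: 3 blocks summing to 4 forces exactly one block of size 2 and the rest size 1 → block sizes [2, 1, 1]

Assembling the blocks gives a Jordan form
J =
  [5, 1, 0, 0]
  [0, 5, 0, 0]
  [0, 0, 5, 0]
  [0, 0, 0, 5]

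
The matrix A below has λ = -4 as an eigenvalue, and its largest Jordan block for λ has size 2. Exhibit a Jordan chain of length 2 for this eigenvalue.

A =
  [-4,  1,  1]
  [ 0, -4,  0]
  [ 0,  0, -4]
A Jordan chain for λ = -4 of length 2:
v_1 = (1, 0, 0)ᵀ
v_2 = (0, 1, 0)ᵀ

Let N = A − (-4)·I. We want v_2 with N^2 v_2 = 0 but N^1 v_2 ≠ 0; then v_{j-1} := N · v_j for j = 2, …, 2.

Pick v_2 = (0, 1, 0)ᵀ.
Then v_1 = N · v_2 = (1, 0, 0)ᵀ.

Sanity check: (A − (-4)·I) v_1 = (0, 0, 0)ᵀ = 0. ✓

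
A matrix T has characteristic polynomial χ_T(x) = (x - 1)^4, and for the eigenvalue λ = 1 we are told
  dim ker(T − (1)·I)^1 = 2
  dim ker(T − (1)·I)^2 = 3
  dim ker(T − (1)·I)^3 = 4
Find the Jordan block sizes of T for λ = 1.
Block sizes for λ = 1: [3, 1]

From the dimensions of kernels of powers, the number of Jordan blocks of size at least j is d_j − d_{j−1} where d_j = dim ker(N^j) (with d_0 = 0). Computing the differences gives [2, 1, 1].
The number of blocks of size exactly k is (#blocks of size ≥ k) − (#blocks of size ≥ k + 1), so the partition is: 1 block(s) of size 1, 1 block(s) of size 3.
In nonincreasing order the block sizes are [3, 1].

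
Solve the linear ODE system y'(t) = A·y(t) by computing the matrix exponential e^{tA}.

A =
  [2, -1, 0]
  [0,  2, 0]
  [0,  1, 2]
e^{tA} =
  [exp(2*t), -t*exp(2*t), 0]
  [0, exp(2*t), 0]
  [0, t*exp(2*t), exp(2*t)]

Strategy: write A = P · J · P⁻¹ where J is a Jordan canonical form, so e^{tA} = P · e^{tJ} · P⁻¹, and e^{tJ} can be computed block-by-block.

A has Jordan form
J =
  [2, 1, 0]
  [0, 2, 0]
  [0, 0, 2]
(up to reordering of blocks).

Per-block formulas:
  For a 2×2 Jordan block J_2(2): exp(t · J_2(2)) = e^(2t)·(I + t·N), where N is the 2×2 nilpotent shift.
  For a 1×1 block at λ = 2: exp(t · [2]) = [e^(2t)].

After assembling e^{tJ} and conjugating by P, we get:

e^{tA} =
  [exp(2*t), -t*exp(2*t), 0]
  [0, exp(2*t), 0]
  [0, t*exp(2*t), exp(2*t)]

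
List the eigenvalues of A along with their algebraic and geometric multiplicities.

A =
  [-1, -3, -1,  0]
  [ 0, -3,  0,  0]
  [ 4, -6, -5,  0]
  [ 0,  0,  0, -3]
λ = -3: alg = 4, geom = 3

Step 1 — factor the characteristic polynomial to read off the algebraic multiplicities:
  χ_A(x) = (x + 3)^4

Step 2 — compute geometric multiplicities via the rank-nullity identity g(λ) = n − rank(A − λI):
  rank(A − (-3)·I) = 1, so dim ker(A − (-3)·I) = n − 1 = 3

Summary:
  λ = -3: algebraic multiplicity = 4, geometric multiplicity = 3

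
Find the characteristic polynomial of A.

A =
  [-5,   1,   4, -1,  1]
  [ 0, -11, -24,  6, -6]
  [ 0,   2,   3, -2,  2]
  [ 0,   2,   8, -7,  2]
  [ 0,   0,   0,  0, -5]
x^5 + 25*x^4 + 250*x^3 + 1250*x^2 + 3125*x + 3125

Expanding det(x·I − A) (e.g. by cofactor expansion or by noting that A is similar to its Jordan form J, which has the same characteristic polynomial as A) gives
  χ_A(x) = x^5 + 25*x^4 + 250*x^3 + 1250*x^2 + 3125*x + 3125
which factors as (x + 5)^5. The eigenvalues (with algebraic multiplicities) are λ = -5 with multiplicity 5.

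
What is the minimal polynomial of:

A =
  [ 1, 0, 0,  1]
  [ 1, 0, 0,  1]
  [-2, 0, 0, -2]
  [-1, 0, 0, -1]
x^2

The characteristic polynomial is χ_A(x) = x^4, so the eigenvalues are known. The minimal polynomial is
  m_A(x) = Π_λ (x − λ)^{k_λ}
where k_λ is the size of the *largest* Jordan block for λ (equivalently, the smallest k with (A − λI)^k v = 0 for every generalised eigenvector v of λ).

  λ = 0: largest Jordan block has size 2, contributing (x − 0)^2

So m_A(x) = x^2 = x^2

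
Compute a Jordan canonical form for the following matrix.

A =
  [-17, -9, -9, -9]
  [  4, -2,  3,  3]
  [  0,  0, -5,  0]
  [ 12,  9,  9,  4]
J_2(-5) ⊕ J_1(-5) ⊕ J_1(-5)

The characteristic polynomial is
  det(x·I − A) = x^4 + 20*x^3 + 150*x^2 + 500*x + 625 = (x + 5)^4

Eigenvalues and multiplicities (the geometric multiplicity of λ is n − rank(A − λI), which equals the number of Jordan blocks for λ):
  λ = -5: algebraic multiplicity = 4, geometric multiplicity = 3

Determining the block sizes for each eigenvalue:
  λ = -5: 3 blocks summing to 4 forces exactly one block of size 2 and the rest size 1 → block sizes [2, 1, 1]

Assembling the blocks gives a Jordan form
J =
  [-5,  1,  0,  0]
  [ 0, -5,  0,  0]
  [ 0,  0, -5,  0]
  [ 0,  0,  0, -5]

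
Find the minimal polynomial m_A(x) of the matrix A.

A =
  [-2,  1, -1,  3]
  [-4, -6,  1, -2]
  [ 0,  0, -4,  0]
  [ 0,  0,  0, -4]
x^3 + 12*x^2 + 48*x + 64

The characteristic polynomial is χ_A(x) = (x + 4)^4, so the eigenvalues are known. The minimal polynomial is
  m_A(x) = Π_λ (x − λ)^{k_λ}
where k_λ is the size of the *largest* Jordan block for λ (equivalently, the smallest k with (A − λI)^k v = 0 for every generalised eigenvector v of λ).

  λ = -4: largest Jordan block has size 3, contributing (x + 4)^3

So m_A(x) = (x + 4)^3 = x^3 + 12*x^2 + 48*x + 64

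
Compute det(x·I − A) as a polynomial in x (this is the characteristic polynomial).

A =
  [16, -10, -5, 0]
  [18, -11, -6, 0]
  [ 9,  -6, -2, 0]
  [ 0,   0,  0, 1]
x^4 - 4*x^3 + 6*x^2 - 4*x + 1

Expanding det(x·I − A) (e.g. by cofactor expansion or by noting that A is similar to its Jordan form J, which has the same characteristic polynomial as A) gives
  χ_A(x) = x^4 - 4*x^3 + 6*x^2 - 4*x + 1
which factors as (x - 1)^4. The eigenvalues (with algebraic multiplicities) are λ = 1 with multiplicity 4.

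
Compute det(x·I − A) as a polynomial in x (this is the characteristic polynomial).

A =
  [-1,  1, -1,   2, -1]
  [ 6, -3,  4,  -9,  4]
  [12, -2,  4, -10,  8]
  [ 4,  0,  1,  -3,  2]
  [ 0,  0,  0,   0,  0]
x^5 + 3*x^4 + 3*x^3 + x^2

Expanding det(x·I − A) (e.g. by cofactor expansion or by noting that A is similar to its Jordan form J, which has the same characteristic polynomial as A) gives
  χ_A(x) = x^5 + 3*x^4 + 3*x^3 + x^2
which factors as x^2*(x + 1)^3. The eigenvalues (with algebraic multiplicities) are λ = -1 with multiplicity 3, λ = 0 with multiplicity 2.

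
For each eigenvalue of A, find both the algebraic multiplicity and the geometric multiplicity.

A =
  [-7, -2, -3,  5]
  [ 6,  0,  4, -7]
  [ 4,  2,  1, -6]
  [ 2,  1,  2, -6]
λ = -3: alg = 4, geom = 2

Step 1 — factor the characteristic polynomial to read off the algebraic multiplicities:
  χ_A(x) = (x + 3)^4

Step 2 — compute geometric multiplicities via the rank-nullity identity g(λ) = n − rank(A − λI):
  rank(A − (-3)·I) = 2, so dim ker(A − (-3)·I) = n − 2 = 2

Summary:
  λ = -3: algebraic multiplicity = 4, geometric multiplicity = 2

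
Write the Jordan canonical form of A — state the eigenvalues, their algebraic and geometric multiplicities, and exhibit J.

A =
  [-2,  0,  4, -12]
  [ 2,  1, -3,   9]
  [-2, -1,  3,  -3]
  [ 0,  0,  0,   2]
J_2(0) ⊕ J_1(2) ⊕ J_1(2)

The characteristic polynomial is
  det(x·I − A) = x^4 - 4*x^3 + 4*x^2 = x^2*(x - 2)^2

Eigenvalues and multiplicities (the geometric multiplicity of λ is n − rank(A − λI), which equals the number of Jordan blocks for λ):
  λ = 0: algebraic multiplicity = 2, geometric multiplicity = 1
  λ = 2: algebraic multiplicity = 2, geometric multiplicity = 2

Determining the block sizes for each eigenvalue:
  λ = 0: one block (gm = 1), so the single block has size am = 2 → block sizes [2]
  λ = 2: gm = am = 2, so every block has size 1 → block sizes [1, 1]

Assembling the blocks gives a Jordan form
J =
  [0, 1, 0, 0]
  [0, 0, 0, 0]
  [0, 0, 2, 0]
  [0, 0, 0, 2]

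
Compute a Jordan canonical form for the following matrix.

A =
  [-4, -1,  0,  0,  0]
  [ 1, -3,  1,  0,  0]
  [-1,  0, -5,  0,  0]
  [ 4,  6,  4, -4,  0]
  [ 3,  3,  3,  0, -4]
J_3(-4) ⊕ J_1(-4) ⊕ J_1(-4)

The characteristic polynomial is
  det(x·I − A) = x^5 + 20*x^4 + 160*x^3 + 640*x^2 + 1280*x + 1024 = (x + 4)^5

Eigenvalues and multiplicities (the geometric multiplicity of λ is n − rank(A − λI), which equals the number of Jordan blocks for λ):
  λ = -4: algebraic multiplicity = 5, geometric multiplicity = 3

Determining the block sizes for each eigenvalue:
  λ = -4: with am = 5 and gm = 3, the partition is not yet determined (e.g. several partitions of 5 into 3 parts exist). Let N = A − (-4)·I. Computing rank(N^1) = 2, rank(N^2) = 1, rank(N^3) = 0; the number of blocks of size ≥ j is rank(N^{j−1}) − rank(N^j), giving [3, 1, 1]. So we have 1 block(s) of size 3, 2 block(s) of size 1 → block sizes [3, 1, 1]

Assembling the blocks gives a Jordan form
J =
  [-4,  1,  0,  0,  0]
  [ 0, -4,  1,  0,  0]
  [ 0,  0, -4,  0,  0]
  [ 0,  0,  0, -4,  0]
  [ 0,  0,  0,  0, -4]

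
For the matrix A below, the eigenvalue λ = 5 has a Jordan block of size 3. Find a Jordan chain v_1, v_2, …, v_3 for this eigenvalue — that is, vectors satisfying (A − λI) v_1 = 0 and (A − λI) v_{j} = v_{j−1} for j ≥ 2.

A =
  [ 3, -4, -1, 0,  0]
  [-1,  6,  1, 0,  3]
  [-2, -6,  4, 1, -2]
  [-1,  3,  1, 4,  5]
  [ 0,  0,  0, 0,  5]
A Jordan chain for λ = 5 of length 3:
v_1 = (-1, 1, -2, 2, 0)ᵀ
v_2 = (-1, 1, -1, 1, 0)ᵀ
v_3 = (0, 0, 1, 0, 0)ᵀ

Let N = A − (5)·I. We want v_3 with N^3 v_3 = 0 but N^2 v_3 ≠ 0; then v_{j-1} := N · v_j for j = 3, …, 2.

Pick v_3 = (0, 0, 1, 0, 0)ᵀ.
Then v_2 = N · v_3 = (-1, 1, -1, 1, 0)ᵀ.
Then v_1 = N · v_2 = (-1, 1, -2, 2, 0)ᵀ.

Sanity check: (A − (5)·I) v_1 = (0, 0, 0, 0, 0)ᵀ = 0. ✓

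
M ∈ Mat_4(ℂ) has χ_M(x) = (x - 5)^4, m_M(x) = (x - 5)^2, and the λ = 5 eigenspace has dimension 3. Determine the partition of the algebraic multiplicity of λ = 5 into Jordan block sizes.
Block sizes for λ = 5: [2, 1, 1]

Step 1 — from the characteristic polynomial, algebraic multiplicity of λ = 5 is 4. From dim ker(M − (5)·I) = 3, there are exactly 3 Jordan blocks for λ = 5.
Step 2 — from the minimal polynomial, the factor (x − 5)^2 tells us the largest block for λ = 5 has size 2.
Step 3 — with total size 4, 3 blocks, and largest block 2, the block sizes (in nonincreasing order) are [2, 1, 1].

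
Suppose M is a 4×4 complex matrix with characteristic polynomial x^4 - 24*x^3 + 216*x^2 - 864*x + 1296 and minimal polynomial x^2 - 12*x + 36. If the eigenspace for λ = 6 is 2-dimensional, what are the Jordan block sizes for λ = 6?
Block sizes for λ = 6: [2, 2]

Step 1 — from the characteristic polynomial, algebraic multiplicity of λ = 6 is 4. From dim ker(M − (6)·I) = 2, there are exactly 2 Jordan blocks for λ = 6.
Step 2 — from the minimal polynomial, the factor (x − 6)^2 tells us the largest block for λ = 6 has size 2.
Step 3 — with total size 4, 2 blocks, and largest block 2, the block sizes (in nonincreasing order) are [2, 2].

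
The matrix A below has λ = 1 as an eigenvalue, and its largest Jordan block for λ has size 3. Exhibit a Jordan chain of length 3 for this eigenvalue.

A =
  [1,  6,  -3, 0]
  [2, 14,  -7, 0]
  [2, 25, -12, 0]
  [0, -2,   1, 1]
A Jordan chain for λ = 1 of length 3:
v_1 = (6, 12, 24, -2)ᵀ
v_2 = (0, 2, 2, 0)ᵀ
v_3 = (1, 0, 0, 0)ᵀ

Let N = A − (1)·I. We want v_3 with N^3 v_3 = 0 but N^2 v_3 ≠ 0; then v_{j-1} := N · v_j for j = 3, …, 2.

Pick v_3 = (1, 0, 0, 0)ᵀ.
Then v_2 = N · v_3 = (0, 2, 2, 0)ᵀ.
Then v_1 = N · v_2 = (6, 12, 24, -2)ᵀ.

Sanity check: (A − (1)·I) v_1 = (0, 0, 0, 0)ᵀ = 0. ✓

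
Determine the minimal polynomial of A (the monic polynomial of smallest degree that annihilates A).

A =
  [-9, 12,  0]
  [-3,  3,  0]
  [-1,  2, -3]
x^2 + 6*x + 9

The characteristic polynomial is χ_A(x) = (x + 3)^3, so the eigenvalues are known. The minimal polynomial is
  m_A(x) = Π_λ (x − λ)^{k_λ}
where k_λ is the size of the *largest* Jordan block for λ (equivalently, the smallest k with (A − λI)^k v = 0 for every generalised eigenvector v of λ).

  λ = -3: largest Jordan block has size 2, contributing (x + 3)^2

So m_A(x) = (x + 3)^2 = x^2 + 6*x + 9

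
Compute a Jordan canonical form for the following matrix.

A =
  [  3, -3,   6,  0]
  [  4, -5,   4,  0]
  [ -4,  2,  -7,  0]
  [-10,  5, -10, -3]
J_2(-3) ⊕ J_1(-3) ⊕ J_1(-3)

The characteristic polynomial is
  det(x·I − A) = x^4 + 12*x^3 + 54*x^2 + 108*x + 81 = (x + 3)^4

Eigenvalues and multiplicities (the geometric multiplicity of λ is n − rank(A − λI), which equals the number of Jordan blocks for λ):
  λ = -3: algebraic multiplicity = 4, geometric multiplicity = 3

Determining the block sizes for each eigenvalue:
  λ = -3: 3 blocks summing to 4 forces exactly one block of size 2 and the rest size 1 → block sizes [2, 1, 1]

Assembling the blocks gives a Jordan form
J =
  [-3,  1,  0,  0]
  [ 0, -3,  0,  0]
  [ 0,  0, -3,  0]
  [ 0,  0,  0, -3]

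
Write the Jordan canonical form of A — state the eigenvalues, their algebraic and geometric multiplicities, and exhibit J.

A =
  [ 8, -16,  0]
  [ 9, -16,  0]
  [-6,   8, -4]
J_2(-4) ⊕ J_1(-4)

The characteristic polynomial is
  det(x·I − A) = x^3 + 12*x^2 + 48*x + 64 = (x + 4)^3

Eigenvalues and multiplicities (the geometric multiplicity of λ is n − rank(A − λI), which equals the number of Jordan blocks for λ):
  λ = -4: algebraic multiplicity = 3, geometric multiplicity = 2

Determining the block sizes for each eigenvalue:
  λ = -4: 2 blocks summing to 3 forces exactly one block of size 2 and the rest size 1 → block sizes [2, 1]

Assembling the blocks gives a Jordan form
J =
  [-4,  1,  0]
  [ 0, -4,  0]
  [ 0,  0, -4]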